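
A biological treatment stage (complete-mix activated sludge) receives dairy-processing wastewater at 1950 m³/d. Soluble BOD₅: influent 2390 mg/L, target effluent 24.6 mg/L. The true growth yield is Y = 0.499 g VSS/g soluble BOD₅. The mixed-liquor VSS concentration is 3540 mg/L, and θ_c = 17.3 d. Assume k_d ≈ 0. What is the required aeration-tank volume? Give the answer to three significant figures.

V·X = Y·Q·ΔS·θ_c gives V = 0.499 × 1950 × (2390 − 24.6) × 17.3 / 3540 = 11248 m³.

V ≈ 11200 m³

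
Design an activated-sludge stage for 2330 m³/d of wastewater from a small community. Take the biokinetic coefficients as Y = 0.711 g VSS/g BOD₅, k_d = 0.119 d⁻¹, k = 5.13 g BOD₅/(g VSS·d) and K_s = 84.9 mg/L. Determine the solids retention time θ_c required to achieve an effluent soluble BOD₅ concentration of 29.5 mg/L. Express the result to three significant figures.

θ_c ≈ 1.22 d

At the target effluent, Y k S/(K_s+S) = 0.711×5.13×29.5/114.4 = 0.9406 d⁻¹.
θ_c = 1/(μ − k_d) = 1/(0.9406 − 0.119) = 1/0.8216 = 1.217 d.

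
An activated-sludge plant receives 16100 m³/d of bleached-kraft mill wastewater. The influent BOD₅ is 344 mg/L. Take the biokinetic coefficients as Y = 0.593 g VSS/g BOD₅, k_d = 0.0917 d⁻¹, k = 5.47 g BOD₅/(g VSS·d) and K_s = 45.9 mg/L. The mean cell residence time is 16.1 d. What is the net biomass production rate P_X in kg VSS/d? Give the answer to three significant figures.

P_X ≈ 1320 kg VSS/d

Effluent substrate depends only on kinetics and SRT: S = K_s(1 + k_d θ_c) / [θ_c(Yk − k_d) − 1] = 45.9 × (1 + 0.0917 × 16.1) / [16.1 × (0.593 × 5.47 − 0.0917) − 1] = 113.7 / 49.75 = 2.285 mg/L.
The observed yield is Y_obs = Y/(1 + k_d·θ_c) = 0.593 / (1 + 0.0917 × 16.1) = 0.593 / 2.476 = 0.2395 g VSS per g BOD₅ removed.
ΔS = 344 − 2.28 = 341.7 mg/L, so the substrate removal rate is 16100 × 341.7/1000 = 5502 kg BOD₅/d.
P_X = Y_obs · Q(S₀ − S) = 0.2395 × 5502 = 1317 kg VSS/d.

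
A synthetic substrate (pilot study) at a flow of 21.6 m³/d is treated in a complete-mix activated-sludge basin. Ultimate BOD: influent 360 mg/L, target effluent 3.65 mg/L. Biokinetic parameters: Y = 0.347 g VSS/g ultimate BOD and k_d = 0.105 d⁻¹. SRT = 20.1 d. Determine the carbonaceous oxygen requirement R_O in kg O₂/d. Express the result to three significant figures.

Y_obs = Y / (1 + k_d θ_c) = 0.347 / (1 + 0.105 × 20.1) = 0.347 / 3.111 = 0.1116.
Substrate removed = Q·(S₀ − S) = 21.6 m³/d × (360 − 3.65) g/m³ = 7.7×10^3 g/d = 7.697 kg/d.
Biomass synthesised: P_X = Y_obs × 7.697 = 0.8587 kg VSS/d.
R_O = Q·ΔS − 1.42 P_X = 7.697 − 1.219 = 6.478 kg O₂/d.

R_O ≈ 6.48 kg O₂/d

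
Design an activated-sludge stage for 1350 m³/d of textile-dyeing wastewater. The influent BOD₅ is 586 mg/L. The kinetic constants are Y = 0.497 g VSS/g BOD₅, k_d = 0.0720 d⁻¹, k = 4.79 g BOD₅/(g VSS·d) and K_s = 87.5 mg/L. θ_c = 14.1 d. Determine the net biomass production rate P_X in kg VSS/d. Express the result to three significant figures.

For a completely mixed reactor with recycle the Lawrence–McCarty relation gives S = K_s·(1 + k_d·θ_c) / [θ_c·(Y·k − k_d) − 1] = 87.5 × (1 + 0.0720 × 14.1) / [14.1 × (0.497 × 4.79 − 0.0720) − 1] = 176.3 / 31.55 = 5.589 mg/L.
Observed yield with endogenous decay: Y_obs = Y / (1 + k_d·θ_c) = 0.497 / (1 + 0.0720 × 14.1) = 0.497 / 2.015 = 0.2466 g VSS/g BOD₅.
Substrate removed = Q·(S₀ − S) = 1350 m³/d × (586 − 5.59) g/m³ = 7.84×10^5 g/d = 783.6 kg/d.
Biomass produced: P_X = Y_obs·Q·ΔS = 0.2466 × 783.6 ≈ 193.2 kg VSS/d.

P_X ≈ 193 kg VSS/d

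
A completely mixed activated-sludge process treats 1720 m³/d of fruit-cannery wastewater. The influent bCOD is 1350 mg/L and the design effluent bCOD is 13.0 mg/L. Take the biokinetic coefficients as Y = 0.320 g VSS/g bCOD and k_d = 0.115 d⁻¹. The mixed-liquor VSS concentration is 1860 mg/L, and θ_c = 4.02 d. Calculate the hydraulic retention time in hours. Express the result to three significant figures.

τ ≈ 15.2 h

Steady-state biomass mass balance: V·X·(1 + k_d·θ_c) = Y·Q·(S₀ − S)·θ_c, so V = 0.320 × 1720 × (1350 − 13.0) × 4.02 / [1860 × (1 + 0.115 × 4.02)] = 2.96×10^6 / 2720 = 1088 m³.
Hydraulic retention time τ = V/Q = 1088 / 1720 = 0.6324 d = 15.18 h.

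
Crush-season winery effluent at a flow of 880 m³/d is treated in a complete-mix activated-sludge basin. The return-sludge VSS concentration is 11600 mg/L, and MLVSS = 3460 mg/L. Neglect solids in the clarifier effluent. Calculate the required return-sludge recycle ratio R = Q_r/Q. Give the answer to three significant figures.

R = Q_r/Q = X/(X_r − X) = 3460 / (11600 − 3460) = 0.4251.

R ≈ 0.425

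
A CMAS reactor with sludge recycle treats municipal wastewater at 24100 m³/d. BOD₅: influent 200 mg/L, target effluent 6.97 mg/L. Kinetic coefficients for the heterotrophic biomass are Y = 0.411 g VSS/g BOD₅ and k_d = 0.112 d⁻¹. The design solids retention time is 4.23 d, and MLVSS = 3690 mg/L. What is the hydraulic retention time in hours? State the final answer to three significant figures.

From the SRT design equation V = Y Q (S₀−S) θ_c / [X (1 + k_d θ_c)] = 0.411 × 24100 × (200 − 6.97) × 4.23 / [3690 × (1 + 0.112 × 4.23)] = 8.09×10^6 / 5438 = 1487 m³.
Hydraulic retention time τ = V/Q = 1487 / 24100 = 0.06171 d = 1.481 h.

τ ≈ 1.48 h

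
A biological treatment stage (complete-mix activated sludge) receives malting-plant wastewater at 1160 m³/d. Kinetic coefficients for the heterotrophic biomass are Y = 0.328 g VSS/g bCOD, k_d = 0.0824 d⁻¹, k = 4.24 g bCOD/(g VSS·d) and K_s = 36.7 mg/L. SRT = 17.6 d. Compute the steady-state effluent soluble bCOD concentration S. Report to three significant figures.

From the Monod/SRT balance for a CMAS, S = K_s·(1+k_d θ_c)/[θ_c·(Y k − k_d) − 1] = 36.7 × (1 + 0.0824 × 17.6) / [17.6 × (0.328 × 4.24 − 0.0824) − 1] = 89.92 / 22.03 = 4.083 mg/L.

S ≈ 4.08 mg/L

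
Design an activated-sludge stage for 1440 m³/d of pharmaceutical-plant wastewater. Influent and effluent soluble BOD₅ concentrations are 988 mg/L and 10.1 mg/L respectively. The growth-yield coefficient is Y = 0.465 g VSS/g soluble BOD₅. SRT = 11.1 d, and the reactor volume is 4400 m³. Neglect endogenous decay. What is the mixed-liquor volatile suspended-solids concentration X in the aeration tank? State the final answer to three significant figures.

Without decay, X = Y Q (S₀−S) θ_c / V = 0.465 × 1440 × (988 − 10.1) × 11.1 / 4400 = 1652 mg/L.

X ≈ 1650 mg/L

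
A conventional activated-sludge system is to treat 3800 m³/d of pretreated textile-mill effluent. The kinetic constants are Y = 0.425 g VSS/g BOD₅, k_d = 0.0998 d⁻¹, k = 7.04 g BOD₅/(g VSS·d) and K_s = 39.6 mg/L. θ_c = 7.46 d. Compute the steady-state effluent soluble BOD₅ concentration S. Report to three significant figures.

S ≈ 3.36 mg/L

Effluent substrate depends only on kinetics and SRT: S = K_s(1 + k_d θ_c) / [θ_c(Yk − k_d) − 1] = 39.6 × (1 + 0.0998 × 7.46) / [7.46 × (0.425 × 7.04 − 0.0998) − 1] = 69.08 / 20.58 = 3.357 mg/L.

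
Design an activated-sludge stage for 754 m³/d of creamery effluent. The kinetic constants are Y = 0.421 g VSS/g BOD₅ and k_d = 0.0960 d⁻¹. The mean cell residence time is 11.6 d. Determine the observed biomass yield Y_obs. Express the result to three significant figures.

Correct the yield for decay: Y_obs = Y/(1 + k_d θ_c) = 0.421 / (1 + 0.0960 × 11.6) = 0.421 / 2.114 = 0.1992.

Y_obs ≈ 0.199 g VSS/g BOD₅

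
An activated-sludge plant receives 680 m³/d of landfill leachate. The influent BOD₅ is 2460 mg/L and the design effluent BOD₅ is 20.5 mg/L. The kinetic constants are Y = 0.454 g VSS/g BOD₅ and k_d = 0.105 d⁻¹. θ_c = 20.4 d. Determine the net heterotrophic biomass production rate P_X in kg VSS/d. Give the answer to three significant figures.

Correct the yield for decay: Y_obs = Y/(1 + k_d θ_c) = 0.454 / (1 + 0.105 × 20.4) = 0.454 / 3.142 = 0.1445.
Q·(S₀ − S) = 680 × (2460 − 20.5) × 10⁻³ = 1659 kg/d removed.
Biomass produced: P_X = Y_obs·Q·ΔS = 0.1445 × 1659 ≈ 239.7 kg VSS/d.

P_X ≈ 240 kg VSS/d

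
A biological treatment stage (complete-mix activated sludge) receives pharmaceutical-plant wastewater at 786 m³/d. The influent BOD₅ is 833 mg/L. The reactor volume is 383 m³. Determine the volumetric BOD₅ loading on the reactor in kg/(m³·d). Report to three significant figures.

L_v = Q S₀ / V = 786 × 833 × 10⁻³ / 383.0 = 1.709 kg/(m³·d).

L_v ≈ 1.71 kg BOD₅/(m³·d)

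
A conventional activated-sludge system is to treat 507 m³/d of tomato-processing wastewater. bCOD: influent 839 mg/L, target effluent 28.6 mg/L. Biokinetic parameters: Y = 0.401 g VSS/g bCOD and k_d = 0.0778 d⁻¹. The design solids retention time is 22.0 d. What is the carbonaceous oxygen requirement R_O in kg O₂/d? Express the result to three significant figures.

R_O ≈ 325 kg O₂/d

Y_obs = Y / (1 + k_d θ_c) = 0.401 / (1 + 0.0778 × 22.0) = 0.401 / 2.712 = 0.1479.
ΔS = 839 − 28.6 = 810.4 mg/L, so the substrate removal rate is 507 × 810.4/1000 = 410.9 kg bCOD/d.
Net sludge production P_X = 0.1479 × 410.9 = 60.76 kg VSS/d.
R_O = Q·(S₀ − S) − 1.42·P_X = 410.9 − 1.42 × 60.76 = 324.6 kg O₂/d.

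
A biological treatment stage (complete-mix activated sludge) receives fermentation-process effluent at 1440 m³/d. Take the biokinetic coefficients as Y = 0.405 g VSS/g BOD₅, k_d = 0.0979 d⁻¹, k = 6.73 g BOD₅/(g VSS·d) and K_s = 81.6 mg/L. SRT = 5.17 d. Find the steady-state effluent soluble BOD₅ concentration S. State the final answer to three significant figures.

S ≈ 9.77 mg/L

For a completely mixed reactor with recycle the Lawrence–McCarty relation gives S = K_s·(1 + k_d·θ_c) / [θ_c·(Y·k − k_d) − 1] = 81.6 × (1 + 0.0979 × 5.17) / [5.17 × (0.405 × 6.73 − 0.0979) − 1] = 122.9 / 12.59 = 9.765 mg/L.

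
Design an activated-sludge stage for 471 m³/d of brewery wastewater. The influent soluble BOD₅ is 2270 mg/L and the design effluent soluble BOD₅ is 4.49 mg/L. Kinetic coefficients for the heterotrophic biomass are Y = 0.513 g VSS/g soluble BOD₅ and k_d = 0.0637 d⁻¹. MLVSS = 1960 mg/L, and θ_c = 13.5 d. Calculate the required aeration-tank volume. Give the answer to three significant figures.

Steady-state biomass mass balance: V·X·(1 + k_d·θ_c) = Y·Q·(S₀ − S)·θ_c, so V = 0.513 × 471 × (2270 − 4.49) × 13.5 / [1960 × (1 + 0.0637 × 13.5)] = 7.39×10^6 / 3646 = 2027 m³.

V ≈ 2030 m³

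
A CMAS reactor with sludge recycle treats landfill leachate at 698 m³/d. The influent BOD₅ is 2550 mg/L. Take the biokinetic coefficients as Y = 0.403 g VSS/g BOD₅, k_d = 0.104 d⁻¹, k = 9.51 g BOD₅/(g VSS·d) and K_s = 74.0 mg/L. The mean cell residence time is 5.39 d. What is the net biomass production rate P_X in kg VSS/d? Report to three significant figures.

P_X ≈ 459 kg VSS/d

From the Monod/SRT balance for a CMAS, S = K_s·(1+k_d θ_c)/[θ_c·(Y k − k_d) − 1] = 74.0 × (1 + 0.104 × 5.39) / [5.39 × (0.403 × 9.51 − 0.104) − 1] = 115.5 / 19.10 = 6.047 mg/L.
Y_obs = Y / (1 + k_d θ_c) = 0.403 / (1 + 0.104 × 5.39) = 0.403 / 1.561 = 0.2582.
Q·(S₀ − S) = 698 × (2550 − 6.05) × 10⁻³ = 1776 kg/d removed.
Biomass produced: P_X = Y_obs·Q·ΔS = 0.2582 × 1776 ≈ 458.6 kg VSS/d.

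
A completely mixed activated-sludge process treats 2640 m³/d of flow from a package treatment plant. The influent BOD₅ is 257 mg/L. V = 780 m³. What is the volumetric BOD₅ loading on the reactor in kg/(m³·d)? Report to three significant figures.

Applied BOD₅ load per unit volume = Q·S₀/V = (2640 × 257/1000)/780.0 = 0.8698 kg BOD₅·m⁻³·d⁻¹.

L_v ≈ 0.870 kg BOD₅/(m³·d)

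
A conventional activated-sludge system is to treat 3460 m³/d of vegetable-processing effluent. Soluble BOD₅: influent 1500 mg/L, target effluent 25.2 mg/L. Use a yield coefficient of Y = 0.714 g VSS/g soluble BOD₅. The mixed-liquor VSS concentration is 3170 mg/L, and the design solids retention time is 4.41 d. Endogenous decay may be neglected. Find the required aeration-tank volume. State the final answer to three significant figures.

With k_d = 0 the design equation reduces to V = Y Q (S₀−S) θ_c / X = 0.714 × 3460 × (1500 − 25.2) × 4.41 / 3170 = 5069 m³.

V ≈ 5070 m³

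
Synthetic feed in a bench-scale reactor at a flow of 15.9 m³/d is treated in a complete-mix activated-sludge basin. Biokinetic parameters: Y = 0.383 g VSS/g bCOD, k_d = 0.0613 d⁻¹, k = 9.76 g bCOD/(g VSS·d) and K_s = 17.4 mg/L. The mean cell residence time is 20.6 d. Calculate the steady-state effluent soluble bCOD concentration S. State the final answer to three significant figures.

S ≈ 0.527 mg/L

From the Monod/SRT balance for a CMAS, S = K_s·(1+k_d θ_c)/[θ_c·(Y k − k_d) − 1] = 17.4 × (1 + 0.0613 × 20.6) / [20.6 × (0.383 × 9.76 − 0.0613) − 1] = 39.37 / 74.74 = 0.5268 mg/L.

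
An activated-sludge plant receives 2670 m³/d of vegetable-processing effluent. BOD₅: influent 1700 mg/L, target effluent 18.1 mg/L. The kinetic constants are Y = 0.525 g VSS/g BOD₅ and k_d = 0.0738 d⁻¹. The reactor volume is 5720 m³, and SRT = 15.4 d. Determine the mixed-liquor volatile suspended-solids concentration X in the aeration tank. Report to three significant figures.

X ≈ 2970 mg/L

From V·X·(1 + k_d·θ_c) = Y·Q·(S₀ − S)·θ_c: X = 0.525 × 2670 × (1700 − 18.1) × 15.4 / [5720 × (1 + 0.0738 × 15.4)] = 2971 mg/L.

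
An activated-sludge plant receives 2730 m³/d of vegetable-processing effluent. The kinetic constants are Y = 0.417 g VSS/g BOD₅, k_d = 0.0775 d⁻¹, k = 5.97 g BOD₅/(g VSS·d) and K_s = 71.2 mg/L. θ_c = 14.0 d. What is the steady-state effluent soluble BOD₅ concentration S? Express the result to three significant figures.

For a completely mixed reactor with recycle the Lawrence–McCarty relation gives S = K_s·(1 + k_d·θ_c) / [θ_c·(Y·k − k_d) − 1] = 71.2 × (1 + 0.0775 × 14.0) / [14.0 × (0.417 × 5.97 − 0.0775) − 1] = 148.5 / 32.77 = 4.530 mg/L.

S ≈ 4.53 mg/L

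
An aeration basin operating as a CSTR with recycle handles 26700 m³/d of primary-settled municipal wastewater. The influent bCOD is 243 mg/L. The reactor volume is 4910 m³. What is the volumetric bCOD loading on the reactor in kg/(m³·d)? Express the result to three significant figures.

L_v ≈ 1.32 kg bCOD/(m³·d)

L_v = Q S₀ / V = 26700 × 243 × 10⁻³ / 4910 = 1.321 kg/(m³·d).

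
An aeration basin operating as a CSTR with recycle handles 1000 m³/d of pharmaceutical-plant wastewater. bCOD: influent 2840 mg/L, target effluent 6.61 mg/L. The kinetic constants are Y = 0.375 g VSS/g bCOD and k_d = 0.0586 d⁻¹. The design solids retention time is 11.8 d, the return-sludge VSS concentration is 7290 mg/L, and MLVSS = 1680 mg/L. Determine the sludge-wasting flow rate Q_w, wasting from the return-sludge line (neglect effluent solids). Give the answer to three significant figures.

Steady-state biomass mass balance: V·X·(1 + k_d·θ_c) = Y·Q·(S₀ − S)·θ_c, so V = 0.375 × 1000 × (2840 − 6.61) × 11.8 / [1680 × (1 + 0.0586 × 11.8)] = 1.25×10^7 / 2842 = 4412 m³.
θ_c = V·X/(Q_w·X_r) when wasting from the recycle, so Q_w = V·X/(θ_c·X_r) = 4412 × 1680 / (11.8 × 7290) = 86.17 m³/d.

Q_w ≈ 86.2 m³/d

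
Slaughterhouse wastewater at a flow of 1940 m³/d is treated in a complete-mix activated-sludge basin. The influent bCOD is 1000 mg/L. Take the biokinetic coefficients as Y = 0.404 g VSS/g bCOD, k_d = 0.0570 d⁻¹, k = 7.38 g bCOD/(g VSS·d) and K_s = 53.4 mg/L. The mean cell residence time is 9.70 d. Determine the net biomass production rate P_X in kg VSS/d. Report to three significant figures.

From the Monod/SRT balance for a CMAS, S = K_s·(1+k_d θ_c)/[θ_c·(Y k − k_d) − 1] = 53.4 × (1 + 0.0570 × 9.70) / [9.70 × (0.404 × 7.38 − 0.0570) − 1] = 82.92 / 27.37 = 3.030 mg/L.
Y_obs = Y / (1 + k_d θ_c) = 0.404 / (1 + 0.0570 × 9.70) = 0.404 / 1.553 = 0.2602.
Mass of bCOD removed per day: Q(S₀ − S) = 1940 × 997.0 g/m³ = 1934 kg/d.
Biomass produced: P_X = Y_obs·Q·ΔS = 0.2602 × 1934 ≈ 503.2 kg VSS/d.

P_X ≈ 503 kg VSS/d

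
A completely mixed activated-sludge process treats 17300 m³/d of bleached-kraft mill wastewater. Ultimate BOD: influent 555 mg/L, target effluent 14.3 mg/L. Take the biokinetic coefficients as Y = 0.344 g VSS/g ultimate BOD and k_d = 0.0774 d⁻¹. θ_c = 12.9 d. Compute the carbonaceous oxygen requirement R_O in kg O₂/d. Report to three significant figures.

Y_obs = Y / (1 + k_d θ_c) = 0.344 / (1 + 0.0774 × 12.9) = 0.344 / 1.998 = 0.1721.
Mass of ultimate BOD removed per day: Q(S₀ − S) = 17300 × 540.7 g/m³ = 9354 kg/d.
Biomass synthesised: P_X = Y_obs × 9354 = 1610 kg VSS/d.
Carbonaceous O₂ demand = substrate oxidised − cell-mass equivalent = 9354 − 1.42 × 1610 = 7068 kg O₂/d.

R_O ≈ 7070 kg O₂/d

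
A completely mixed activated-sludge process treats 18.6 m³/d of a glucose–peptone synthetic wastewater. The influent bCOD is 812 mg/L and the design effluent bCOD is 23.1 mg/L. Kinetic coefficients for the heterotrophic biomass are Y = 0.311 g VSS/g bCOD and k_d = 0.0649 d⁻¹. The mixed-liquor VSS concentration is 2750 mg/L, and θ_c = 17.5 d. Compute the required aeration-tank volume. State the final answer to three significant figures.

V ≈ 13.6 m³

Steady-state biomass mass balance: V·X·(1 + k_d·θ_c) = Y·Q·(S₀ − S)·θ_c, so V = 0.311 × 18.6 × (812 − 23.1) × 17.5 / [2750 × (1 + 0.0649 × 17.5)] = 7.99×10^4 / 5873 = 13.60 m³.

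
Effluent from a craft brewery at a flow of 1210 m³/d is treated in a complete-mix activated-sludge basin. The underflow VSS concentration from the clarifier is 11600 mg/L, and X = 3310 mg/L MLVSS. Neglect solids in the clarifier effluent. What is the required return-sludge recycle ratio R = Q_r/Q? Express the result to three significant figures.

R ≈ 0.399

Solids balance on the clarifier gives (1+R)X = R·X_r, so R = X/(X_r − X) = 3310 / (11600 − 3310) = 0.3993.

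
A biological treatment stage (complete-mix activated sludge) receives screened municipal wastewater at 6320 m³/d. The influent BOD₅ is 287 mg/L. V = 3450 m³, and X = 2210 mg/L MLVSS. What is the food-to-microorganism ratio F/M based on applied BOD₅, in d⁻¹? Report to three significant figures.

Food-to-microorganism ratio F/M = Q S₀ / (V X) = 6320 × 287 / (3450 × 2210) = 0.2379 d⁻¹.

F/M ≈ 0.238 d⁻¹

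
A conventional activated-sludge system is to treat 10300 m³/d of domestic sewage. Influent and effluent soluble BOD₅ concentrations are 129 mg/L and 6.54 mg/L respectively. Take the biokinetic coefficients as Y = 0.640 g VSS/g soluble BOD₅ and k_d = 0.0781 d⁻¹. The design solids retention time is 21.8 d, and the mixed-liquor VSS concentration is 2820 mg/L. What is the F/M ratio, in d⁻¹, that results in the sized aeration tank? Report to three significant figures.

F/M ≈ 0.204 d⁻¹

Steady-state biomass mass balance: V·X·(1 + k_d·θ_c) = Y·Q·(S₀ − S)·θ_c, so V = 0.640 × 10300 × (129 − 6.54) × 21.8 / [2820 × (1 + 0.0781 × 21.8)] = 1.76×10^7 / 7621 = 2309 m³.
Food-to-microorganism ratio F/M = Q S₀ / (V X) = 10300 × 129 / (2309 × 2820) = 0.2041 d⁻¹.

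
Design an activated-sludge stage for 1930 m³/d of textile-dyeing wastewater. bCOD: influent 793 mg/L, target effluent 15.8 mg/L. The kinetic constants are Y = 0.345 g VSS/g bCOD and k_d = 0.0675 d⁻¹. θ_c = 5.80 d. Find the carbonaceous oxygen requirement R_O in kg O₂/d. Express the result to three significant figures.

R_O ≈ 972 kg O₂/d

Observed yield with endogenous decay: Y_obs = Y / (1 + k_d·θ_c) = 0.345 / (1 + 0.0675 × 5.80) = 0.345 / 1.391 = 0.2479 g VSS/g bCOD.
Q·(S₀ − S) = 1930 × (793 − 15.8) × 10⁻³ = 1500 kg/d removed.
P_X = Y_obs·Q·(S₀ − S) = 0.2479 × 1500 = 371.9 kg VSS/d.
R_O = Q·(S₀ − S) − 1.42·P_X = 1500 − 1.42 × 371.9 = 971.9 kg O₂/d.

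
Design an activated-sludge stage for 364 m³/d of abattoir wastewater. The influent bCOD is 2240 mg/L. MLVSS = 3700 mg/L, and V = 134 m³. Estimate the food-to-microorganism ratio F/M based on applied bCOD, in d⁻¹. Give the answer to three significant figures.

F/M = Q·S₀ / (V·X) = 364 × 2240 / (134.0 × 3700) = 1.645 g bCOD·(g VSS·d)⁻¹.

F/M ≈ 1.64 d⁻¹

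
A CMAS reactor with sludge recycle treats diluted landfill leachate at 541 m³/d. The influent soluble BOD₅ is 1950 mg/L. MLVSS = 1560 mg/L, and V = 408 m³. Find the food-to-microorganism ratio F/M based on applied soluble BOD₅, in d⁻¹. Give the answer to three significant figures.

F/M = applied load / biomass = Q·S₀/(V·X) = 541 × 1950 / (408.0 × 1560) = 1.657 d⁻¹.

F/M ≈ 1.66 d⁻¹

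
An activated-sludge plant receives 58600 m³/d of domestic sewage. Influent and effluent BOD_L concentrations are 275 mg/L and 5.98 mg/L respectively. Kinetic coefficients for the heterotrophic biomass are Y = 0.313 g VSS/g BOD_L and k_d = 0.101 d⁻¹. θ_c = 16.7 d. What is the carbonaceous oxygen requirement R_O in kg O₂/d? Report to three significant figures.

Observed yield with endogenous decay: Y_obs = Y / (1 + k_d·θ_c) = 0.313 / (1 + 0.101 × 16.7) = 0.313 / 2.687 = 0.1165 g VSS/g BOD_L.
ΔS = 275 − 5.98 = 269.0 mg/L, so the substrate removal rate is 58600 × 269.0/1000 = 15765 kg BOD_L/d.
Biomass synthesised: P_X = Y_obs × 15765 = 1837 kg VSS/d.
Carbonaceous O₂ demand = substrate oxidised − cell-mass equivalent = 15765 − 1.42 × 1837 = 13157 kg O₂/d.

R_O ≈ 13200 kg O₂/d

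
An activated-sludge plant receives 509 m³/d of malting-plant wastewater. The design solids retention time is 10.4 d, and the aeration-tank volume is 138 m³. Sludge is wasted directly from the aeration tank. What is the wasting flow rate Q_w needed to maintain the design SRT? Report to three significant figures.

Q_w ≈ 13.3 m³/d

For wasting at MLVSS concentration, Q_w = V/θ_c = 138.0/10.4 = 13.27 m³/d.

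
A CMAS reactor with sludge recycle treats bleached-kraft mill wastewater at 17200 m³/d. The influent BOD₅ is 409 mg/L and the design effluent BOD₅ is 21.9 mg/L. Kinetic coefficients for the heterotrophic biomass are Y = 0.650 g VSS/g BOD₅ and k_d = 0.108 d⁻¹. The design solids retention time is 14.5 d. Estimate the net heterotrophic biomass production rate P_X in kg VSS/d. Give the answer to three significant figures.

P_X ≈ 1690 kg VSS/d

Observed yield with endogenous decay: Y_obs = Y / (1 + k_d·θ_c) = 0.650 / (1 + 0.108 × 14.5) = 0.650 / 2.566 = 0.2533 g VSS/g BOD₅.
Substrate removed = Q·(S₀ − S) = 17200 m³/d × (409 − 21.9) g/m³ = 6.66×10^6 g/d = 6658 kg/d.
So the net sludge growth is P_X = 0.2533 × 6658 = 1687 kg VSS/d.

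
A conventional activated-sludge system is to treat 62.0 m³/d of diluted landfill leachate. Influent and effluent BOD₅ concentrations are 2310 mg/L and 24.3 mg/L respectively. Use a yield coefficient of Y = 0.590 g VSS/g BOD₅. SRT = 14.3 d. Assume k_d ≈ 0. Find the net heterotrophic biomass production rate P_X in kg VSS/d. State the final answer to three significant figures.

P_X ≈ 83.6 kg VSS/d

Since k_d ≈ 0, Y_obs = Y = 0.590 g VSS/g BOD₅.
Q·(S₀ − S) = 62.0 × (2310 − 24.3) × 10⁻³ = 141.7 kg/d removed.
So the net sludge growth is P_X = 0.5900 × 141.7 = 83.61 kg VSS/d.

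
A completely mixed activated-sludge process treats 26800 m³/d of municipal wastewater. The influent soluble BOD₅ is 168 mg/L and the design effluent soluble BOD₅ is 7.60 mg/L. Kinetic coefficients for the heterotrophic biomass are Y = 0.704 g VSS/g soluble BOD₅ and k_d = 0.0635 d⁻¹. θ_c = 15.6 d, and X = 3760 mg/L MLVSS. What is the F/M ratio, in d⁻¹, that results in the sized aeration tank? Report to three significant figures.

Steady-state biomass mass balance: V·X·(1 + k_d·θ_c) = Y·Q·(S₀ − S)·θ_c, so V = 0.704 × 26800 × (168 − 7.60) × 15.6 / [3760 × (1 + 0.0635 × 15.6)] = 4.72×10^7 / 7485 = 6308 m³.
F/M = Q·S₀ / (V·X) = 26800 × 168 / (6308 × 3760) = 0.1898 g soluble BOD₅·(g VSS·d)⁻¹.

F/M ≈ 0.190 d⁻¹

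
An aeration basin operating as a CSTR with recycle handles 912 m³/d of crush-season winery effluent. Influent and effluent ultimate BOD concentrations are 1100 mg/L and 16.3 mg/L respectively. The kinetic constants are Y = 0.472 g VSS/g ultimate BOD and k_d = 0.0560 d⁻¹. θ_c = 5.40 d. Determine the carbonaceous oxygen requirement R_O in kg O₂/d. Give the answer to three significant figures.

R_O ≈ 480 kg O₂/d

The observed yield is Y_obs = Y/(1 + k_d·θ_c) = 0.472 / (1 + 0.0560 × 5.40) = 0.472 / 1.302 = 0.3624 g VSS per g ultimate BOD removed.
Substrate removed = Q·(S₀ − S) = 912 m³/d × (1100 − 16.3) g/m³ = 9.88×10^5 g/d = 988.3 kg/d.
Biomass synthesised: P_X = Y_obs × 988.3 = 358.2 kg VSS/d.
R_O = Q·(S₀ − S) − 1.42·P_X = 988.3 − 1.42 × 358.2 = 479.7 kg O₂/d.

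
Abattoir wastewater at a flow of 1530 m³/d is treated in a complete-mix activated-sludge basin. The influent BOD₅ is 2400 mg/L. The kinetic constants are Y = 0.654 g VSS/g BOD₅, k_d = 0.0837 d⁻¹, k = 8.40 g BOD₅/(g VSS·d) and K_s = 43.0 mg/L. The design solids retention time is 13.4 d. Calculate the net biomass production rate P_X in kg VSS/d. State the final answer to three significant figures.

Effluent substrate depends only on kinetics and SRT: S = K_s(1 + k_d θ_c) / [θ_c(Yk − k_d) − 1] = 43.0 × (1 + 0.0837 × 13.4) / [13.4 × (0.654 × 8.40 − 0.0837) − 1] = 91.23 / 71.49 = 1.276 mg/L.
The observed yield is Y_obs = Y/(1 + k_d·θ_c) = 0.654 / (1 + 0.0837 × 13.4) = 0.654 / 2.122 = 0.3083 g VSS per g BOD₅ removed.
ΔS = 2400 − 1.28 = 2399 mg/L, so the substrate removal rate is 1530 × 2399/1000 = 3670 kg BOD₅/d.
Biomass produced: P_X = Y_obs·Q·ΔS = 0.3083 × 3670 ≈ 1131 kg VSS/d.

P_X ≈ 1130 kg VSS/d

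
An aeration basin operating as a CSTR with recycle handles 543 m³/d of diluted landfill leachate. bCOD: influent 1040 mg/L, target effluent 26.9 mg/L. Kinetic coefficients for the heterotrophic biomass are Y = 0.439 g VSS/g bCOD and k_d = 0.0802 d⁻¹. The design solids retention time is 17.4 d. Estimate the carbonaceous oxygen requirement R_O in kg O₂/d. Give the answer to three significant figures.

Correct the yield for decay: Y_obs = Y/(1 + k_d θ_c) = 0.439 / (1 + 0.0802 × 17.4) = 0.439 / 2.395 = 0.1833.
ΔS = 1040 − 26.9 = 1013 mg/L, so the substrate removal rate is 543 × 1013/1000 = 550.1 kg bCOD/d.
Biomass synthesised: P_X = Y_obs × 550.1 = 100.8 kg VSS/d.
R_O = Q·(S₀ − S) − 1.42·P_X = 550.1 − 1.42 × 100.8 = 407.0 kg O₂/d.

R_O ≈ 407 kg O₂/d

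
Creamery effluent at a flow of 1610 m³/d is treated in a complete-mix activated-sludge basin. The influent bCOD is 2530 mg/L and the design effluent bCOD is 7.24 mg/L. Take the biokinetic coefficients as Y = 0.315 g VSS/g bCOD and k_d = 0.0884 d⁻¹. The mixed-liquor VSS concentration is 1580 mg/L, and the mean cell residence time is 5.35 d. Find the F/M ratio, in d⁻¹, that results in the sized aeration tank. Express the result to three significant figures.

Rearranging the biomass balance for a CMAS with decay, V = Y·Q·ΔS·θ_c / [X·(1+k_d θ_c)] = 0.315 × 1610 × (2530 − 7.24) × 5.35 / [1580 × (1 + 0.0884 × 5.35)] = 6.84×10^6 / 2327 = 2941 m³.
F/M = Q·S₀ / (V·X) = 1610 × 2530 / (2941 × 1580) = 0.8765 g bCOD·(g VSS·d)⁻¹.

F/M ≈ 0.877 d⁻¹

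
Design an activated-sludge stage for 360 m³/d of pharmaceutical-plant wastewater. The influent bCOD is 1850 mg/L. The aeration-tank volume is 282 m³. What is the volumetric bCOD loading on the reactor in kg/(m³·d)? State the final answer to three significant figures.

L_v = Q S₀ / V = 360 × 1850 × 10⁻³ / 282.0 = 2.362 kg/(m³·d).

L_v ≈ 2.36 kg bCOD/(m³·d)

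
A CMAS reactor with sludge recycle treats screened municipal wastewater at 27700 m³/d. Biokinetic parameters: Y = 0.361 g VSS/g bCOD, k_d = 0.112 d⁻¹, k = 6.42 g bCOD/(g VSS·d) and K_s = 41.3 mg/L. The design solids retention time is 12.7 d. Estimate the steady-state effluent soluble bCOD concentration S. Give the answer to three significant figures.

Effluent substrate depends only on kinetics and SRT: S = K_s(1 + k_d θ_c) / [θ_c(Yk − k_d) − 1] = 41.3 × (1 + 0.112 × 12.7) / [12.7 × (0.361 × 6.42 − 0.112) − 1] = 100.0 / 27.01 = 3.704 mg/L.

S ≈ 3.70 mg/L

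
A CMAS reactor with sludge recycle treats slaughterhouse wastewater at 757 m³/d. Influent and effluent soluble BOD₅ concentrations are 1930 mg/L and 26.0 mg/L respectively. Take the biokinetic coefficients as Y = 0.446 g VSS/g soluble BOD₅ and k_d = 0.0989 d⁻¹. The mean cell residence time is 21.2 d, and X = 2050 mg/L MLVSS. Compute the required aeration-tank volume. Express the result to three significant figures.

From the SRT design equation V = Y Q (S₀−S) θ_c / [X (1 + k_d θ_c)] = 0.446 × 757 × (1930 − 26.0) × 21.2 / [2050 × (1 + 0.0989 × 21.2)] = 1.36×10^7 / 6348 = 2147 m³.

V ≈ 2150 m³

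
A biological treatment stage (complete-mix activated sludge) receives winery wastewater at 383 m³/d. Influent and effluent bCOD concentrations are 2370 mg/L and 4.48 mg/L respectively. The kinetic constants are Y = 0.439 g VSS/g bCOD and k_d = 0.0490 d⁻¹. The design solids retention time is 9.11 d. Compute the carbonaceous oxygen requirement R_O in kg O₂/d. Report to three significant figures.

The observed yield is Y_obs = Y/(1 + k_d·θ_c) = 0.439 / (1 + 0.0490 × 9.11) = 0.439 / 1.446 = 0.3035 g VSS per g bCOD removed.
Substrate removed = Q·(S₀ − S) = 383 m³/d × (2370 − 4.48) g/m³ = 9.06×10^5 g/d = 906.0 kg/d.
Biomass synthesised: P_X = Y_obs × 906.0 = 275.0 kg VSS/d.
R_O = Q·ΔS − 1.42 P_X = 906.0 − 390.5 = 515.5 kg O₂/d.

R_O ≈ 516 kg O₂/d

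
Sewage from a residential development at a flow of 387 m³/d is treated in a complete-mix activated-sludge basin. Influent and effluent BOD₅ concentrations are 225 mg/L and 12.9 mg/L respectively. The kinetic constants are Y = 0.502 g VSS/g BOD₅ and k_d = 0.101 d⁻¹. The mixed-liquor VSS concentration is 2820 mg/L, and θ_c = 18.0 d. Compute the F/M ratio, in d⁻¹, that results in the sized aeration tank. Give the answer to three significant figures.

F/M ≈ 0.331 d⁻¹

From the SRT design equation V = Y Q (S₀−S) θ_c / [X (1 + k_d θ_c)] = 0.502 × 387 × (225 − 12.9) × 18.0 / [2820 × (1 + 0.101 × 18.0)] = 7.42×10^5 / 7947 = 93.33 m³.
F/M = applied load / biomass = Q·S₀/(V·X) = 387 × 225 / (93.33 × 2820) = 0.3308 d⁻¹.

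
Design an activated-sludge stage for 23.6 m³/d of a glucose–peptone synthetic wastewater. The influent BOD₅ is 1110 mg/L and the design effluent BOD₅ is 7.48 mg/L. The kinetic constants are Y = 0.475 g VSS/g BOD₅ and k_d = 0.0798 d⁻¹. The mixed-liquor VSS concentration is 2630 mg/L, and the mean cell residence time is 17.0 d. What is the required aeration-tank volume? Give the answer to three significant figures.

Rearranging the biomass balance for a CMAS with decay, V = Y·Q·ΔS·θ_c / [X·(1+k_d θ_c)] = 0.475 × 23.6 × (1110 − 7.48) × 17.0 / [2630 × (1 + 0.0798 × 17.0)] = 2.1×10^5 / 6198 = 33.90 m³.

V ≈ 33.9 m³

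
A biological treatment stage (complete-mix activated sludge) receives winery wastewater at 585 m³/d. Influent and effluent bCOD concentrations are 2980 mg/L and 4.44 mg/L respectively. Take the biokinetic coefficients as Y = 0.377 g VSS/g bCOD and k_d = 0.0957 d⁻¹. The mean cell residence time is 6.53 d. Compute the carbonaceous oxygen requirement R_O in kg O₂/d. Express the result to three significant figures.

R_O ≈ 1170 kg O₂/d

Y_obs = Y / (1 + k_d θ_c) = 0.377 / (1 + 0.0957 × 6.53) = 0.377 / 1.625 = 0.2320.
Mass of bCOD removed per day: Q(S₀ − S) = 585 × 2976 g/m³ = 1741 kg/d.
Net sludge production P_X = 0.2320 × 1741 = 403.9 kg VSS/d.
R_O = Q·(S₀ − S) − 1.42·P_X = 1741 − 1.42 × 403.9 = 1167 kg O₂/d.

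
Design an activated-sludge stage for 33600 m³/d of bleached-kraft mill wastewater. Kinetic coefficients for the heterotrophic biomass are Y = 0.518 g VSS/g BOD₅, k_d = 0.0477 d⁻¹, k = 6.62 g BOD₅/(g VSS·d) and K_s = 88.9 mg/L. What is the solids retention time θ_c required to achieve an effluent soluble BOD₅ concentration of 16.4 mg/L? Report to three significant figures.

From 1/θ_c = Y·k·S/(K_s + S) − k_d: Y·k·S/(K_s+S) = 0.518 × 6.62 × 16.4 / (88.9 + 16.4) = 0.5341 d⁻¹.
Then 1/θ_c = μ − k_d = 0.5341 − 0.0477 = 0.4864 d⁻¹, giving θ_c = 2.056 d.

θ_c ≈ 2.06 d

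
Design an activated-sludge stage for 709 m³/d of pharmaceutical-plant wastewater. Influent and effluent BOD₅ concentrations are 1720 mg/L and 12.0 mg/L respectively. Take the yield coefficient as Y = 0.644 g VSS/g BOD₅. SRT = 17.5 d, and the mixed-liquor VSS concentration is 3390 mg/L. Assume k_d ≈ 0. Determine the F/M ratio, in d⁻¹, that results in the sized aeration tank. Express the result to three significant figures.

Biomass mass balance (decay neglected): V·X = Y·Q·(S₀ − S)·θ_c, so V = 0.644 × 709 × (1720 − 12.0) × 17.5 / 3390 = 4026 m³.
F/M = applied load / biomass = Q·S₀/(V·X) = 709 × 1720 / (4026 × 3390) = 0.08935 d⁻¹.

F/M ≈ 0.0894 d⁻¹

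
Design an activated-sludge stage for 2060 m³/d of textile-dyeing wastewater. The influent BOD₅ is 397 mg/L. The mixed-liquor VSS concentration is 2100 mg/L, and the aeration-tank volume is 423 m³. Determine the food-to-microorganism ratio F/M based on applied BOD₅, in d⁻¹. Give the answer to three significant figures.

Food-to-microorganism ratio F/M = Q S₀ / (V X) = 2060 × 397 / (423.0 × 2100) = 0.9207 d⁻¹.

F/M ≈ 0.921 d⁻¹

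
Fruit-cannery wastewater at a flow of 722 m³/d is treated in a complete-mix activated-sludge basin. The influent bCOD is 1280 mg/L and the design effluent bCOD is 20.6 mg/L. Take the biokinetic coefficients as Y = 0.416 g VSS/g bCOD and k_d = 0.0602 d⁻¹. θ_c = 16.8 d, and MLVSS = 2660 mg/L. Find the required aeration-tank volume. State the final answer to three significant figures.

Steady-state biomass mass balance: V·X·(1 + k_d·θ_c) = Y·Q·(S₀ − S)·θ_c, so V = 0.416 × 722 × (1280 − 20.6) × 16.8 / [2660 × (1 + 0.0602 × 16.8)] = 6.35×10^6 / 5350 = 1188 m³.

V ≈ 1190 m³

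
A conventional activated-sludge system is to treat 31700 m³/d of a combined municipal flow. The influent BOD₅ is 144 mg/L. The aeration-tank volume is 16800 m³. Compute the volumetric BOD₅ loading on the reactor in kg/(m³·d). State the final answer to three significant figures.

Volumetric loading L_v = Q·S₀ / V = 31700 × 144 g/m³ / 16800 m³ = 271.7 g/(m³·d) = 0.2717 kg BOD₅/(m³·d).

L_v ≈ 0.272 kg BOD₅/(m³·d)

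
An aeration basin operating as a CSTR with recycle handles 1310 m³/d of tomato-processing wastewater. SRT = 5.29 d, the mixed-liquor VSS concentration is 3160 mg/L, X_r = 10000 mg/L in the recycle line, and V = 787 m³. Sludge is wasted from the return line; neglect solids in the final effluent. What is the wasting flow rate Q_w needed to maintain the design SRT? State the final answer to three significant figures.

Wasting from the return line (neglecting effluent solids): Q_w = V·X / (θ_c·X_r) = 787.0 × 3160 / (5.29 × 10000) = 47.01 m³/d.

Q_w ≈ 47.0 m³/d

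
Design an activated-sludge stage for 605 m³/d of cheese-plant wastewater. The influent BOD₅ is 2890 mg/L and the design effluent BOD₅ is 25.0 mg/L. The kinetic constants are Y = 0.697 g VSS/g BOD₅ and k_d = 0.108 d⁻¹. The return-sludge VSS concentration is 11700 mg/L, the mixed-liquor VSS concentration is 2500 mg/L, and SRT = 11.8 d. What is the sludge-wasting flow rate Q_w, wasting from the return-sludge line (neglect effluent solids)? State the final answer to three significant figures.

Q_w ≈ 45.4 m³/d

Steady-state biomass mass balance: V·X·(1 + k_d·θ_c) = Y·Q·(S₀ − S)·θ_c, so V = 0.697 × 605 × (2890 − 25.0) × 11.8 / [2500 × (1 + 0.108 × 11.8)] = 1.43×10^7 / 5686 = 2507 m³.
Q_w = (V·X)/(θ_c X_r) = 2507 × 2500 / (11.8 × 11700) = 45.40 m³/d.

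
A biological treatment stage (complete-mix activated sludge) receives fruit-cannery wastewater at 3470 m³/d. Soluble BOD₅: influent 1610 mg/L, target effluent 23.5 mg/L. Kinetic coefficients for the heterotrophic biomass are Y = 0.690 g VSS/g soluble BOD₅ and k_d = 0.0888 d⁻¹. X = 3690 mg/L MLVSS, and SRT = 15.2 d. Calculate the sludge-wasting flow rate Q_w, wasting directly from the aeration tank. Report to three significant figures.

Steady-state biomass mass balance: V·X·(1 + k_d·θ_c) = Y·Q·(S₀ − S)·θ_c, so V = 0.690 × 3470 × (1610 − 23.5) × 15.2 / [3690 × (1 + 0.0888 × 15.2)] = 5.77×10^7 / 8671 = 6659 m³.
For wasting at MLVSS concentration, Q_w = V/θ_c = 6659/15.2 = 438.1 m³/d.

Q_w ≈ 438 m³/d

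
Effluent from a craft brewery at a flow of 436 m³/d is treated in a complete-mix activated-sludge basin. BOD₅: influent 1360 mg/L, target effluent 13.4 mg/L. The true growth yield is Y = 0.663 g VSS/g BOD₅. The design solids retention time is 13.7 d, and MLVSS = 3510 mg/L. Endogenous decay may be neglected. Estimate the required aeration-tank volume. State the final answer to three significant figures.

Biomass mass balance (decay neglected): V·X = Y·Q·(S₀ − S)·θ_c, so V = 0.663 × 436 × (1360 − 13.4) × 13.7 / 3510 = 1519 m³.

V ≈ 1520 m³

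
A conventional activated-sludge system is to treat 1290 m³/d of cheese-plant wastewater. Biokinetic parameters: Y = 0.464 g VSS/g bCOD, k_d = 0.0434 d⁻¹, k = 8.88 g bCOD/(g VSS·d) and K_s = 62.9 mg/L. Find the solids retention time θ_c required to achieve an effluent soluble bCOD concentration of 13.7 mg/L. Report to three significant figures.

Specific growth rate at S = 13.7 mg/L: μ = YkS/(K_s+S) = 0.464·8.88·13.7/(62.9+13.7) = 0.7369 d⁻¹.
Then 1/θ_c = μ − k_d = 0.7369 − 0.0434 = 0.6935 d⁻¹, giving θ_c = 1.442 d.

θ_c ≈ 1.44 d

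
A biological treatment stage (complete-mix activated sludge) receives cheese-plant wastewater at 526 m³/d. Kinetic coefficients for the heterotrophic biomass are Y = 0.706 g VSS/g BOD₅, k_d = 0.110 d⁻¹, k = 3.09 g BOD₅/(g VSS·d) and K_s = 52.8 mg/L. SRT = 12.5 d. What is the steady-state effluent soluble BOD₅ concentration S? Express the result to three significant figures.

S ≈ 5.04 mg/L

From the Monod/SRT balance for a CMAS, S = K_s·(1+k_d θ_c)/[θ_c·(Y k − k_d) − 1] = 52.8 × (1 + 0.110 × 12.5) / [12.5 × (0.706 × 3.09 − 0.110) − 1] = 125.4 / 24.89 = 5.037 mg/L.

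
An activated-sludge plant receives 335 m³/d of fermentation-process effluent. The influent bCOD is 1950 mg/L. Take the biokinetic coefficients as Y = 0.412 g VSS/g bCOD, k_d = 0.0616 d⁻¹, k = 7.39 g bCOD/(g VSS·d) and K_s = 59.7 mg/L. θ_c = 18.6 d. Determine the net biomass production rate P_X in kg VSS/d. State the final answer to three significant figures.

For a completely mixed reactor with recycle the Lawrence–McCarty relation gives S = K_s·(1 + k_d·θ_c) / [θ_c·(Y·k − k_d) − 1] = 59.7 × (1 + 0.0616 × 18.6) / [18.6 × (0.412 × 7.39 − 0.0616) − 1] = 128.1 / 54.49 = 2.351 mg/L.
The observed yield is Y_obs = Y/(1 + k_d·θ_c) = 0.412 / (1 + 0.0616 × 18.6) = 0.412 / 2.146 = 0.1920 g VSS per g bCOD removed.
Q·(S₀ − S) = 335 × (1950 − 2.35) × 10⁻³ = 652.5 kg/d removed.
Net biomass production P_X = Y_obs × Q·(S₀ − S) = 0.1920 × 652.5 = 125.3 kg VSS/d.

P_X ≈ 125 kg VSS/d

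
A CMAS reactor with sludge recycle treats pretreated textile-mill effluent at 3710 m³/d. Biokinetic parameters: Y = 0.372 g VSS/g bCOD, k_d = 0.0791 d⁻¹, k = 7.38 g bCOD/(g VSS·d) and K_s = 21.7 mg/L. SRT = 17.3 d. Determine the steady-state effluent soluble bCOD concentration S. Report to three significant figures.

For a completely mixed reactor with recycle the Lawrence–McCarty relation gives S = K_s·(1 + k_d·θ_c) / [θ_c·(Y·k − k_d) − 1] = 21.7 × (1 + 0.0791 × 17.3) / [17.3 × (0.372 × 7.38 − 0.0791) − 1] = 51.39 / 45.13 = 1.139 mg/L.

S ≈ 1.14 mg/L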